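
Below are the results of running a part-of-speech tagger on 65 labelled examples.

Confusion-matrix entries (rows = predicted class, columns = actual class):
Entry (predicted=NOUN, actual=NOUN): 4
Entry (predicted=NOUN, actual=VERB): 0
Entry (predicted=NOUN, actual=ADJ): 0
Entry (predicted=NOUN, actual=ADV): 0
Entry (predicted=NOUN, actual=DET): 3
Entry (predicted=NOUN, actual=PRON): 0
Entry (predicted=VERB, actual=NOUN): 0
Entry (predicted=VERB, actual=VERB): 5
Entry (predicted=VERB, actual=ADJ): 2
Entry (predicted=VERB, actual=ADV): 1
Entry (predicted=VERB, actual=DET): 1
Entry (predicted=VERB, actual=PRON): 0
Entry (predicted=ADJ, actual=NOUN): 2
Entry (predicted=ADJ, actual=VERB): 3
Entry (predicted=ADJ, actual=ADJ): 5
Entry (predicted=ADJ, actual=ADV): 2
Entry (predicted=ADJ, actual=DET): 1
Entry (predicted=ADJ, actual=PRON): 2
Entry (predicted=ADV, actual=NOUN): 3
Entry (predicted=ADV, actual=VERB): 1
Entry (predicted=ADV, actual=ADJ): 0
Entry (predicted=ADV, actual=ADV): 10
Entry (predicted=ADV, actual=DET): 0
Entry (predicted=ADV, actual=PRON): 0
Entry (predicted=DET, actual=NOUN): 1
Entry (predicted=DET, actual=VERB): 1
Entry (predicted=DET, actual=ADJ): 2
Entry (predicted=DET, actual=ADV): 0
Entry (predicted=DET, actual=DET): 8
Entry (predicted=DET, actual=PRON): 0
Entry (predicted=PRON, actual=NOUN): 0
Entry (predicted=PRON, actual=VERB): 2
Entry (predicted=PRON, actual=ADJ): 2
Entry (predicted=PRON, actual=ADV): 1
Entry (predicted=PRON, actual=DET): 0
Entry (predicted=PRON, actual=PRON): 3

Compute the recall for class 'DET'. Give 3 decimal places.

0.615

Treat 'DET' as positive and all other classes as negative.
recall = TP/(TP+FN).
DET: TP=8, FN=3+1+1+0+0=5 → 8/13 = 0.6154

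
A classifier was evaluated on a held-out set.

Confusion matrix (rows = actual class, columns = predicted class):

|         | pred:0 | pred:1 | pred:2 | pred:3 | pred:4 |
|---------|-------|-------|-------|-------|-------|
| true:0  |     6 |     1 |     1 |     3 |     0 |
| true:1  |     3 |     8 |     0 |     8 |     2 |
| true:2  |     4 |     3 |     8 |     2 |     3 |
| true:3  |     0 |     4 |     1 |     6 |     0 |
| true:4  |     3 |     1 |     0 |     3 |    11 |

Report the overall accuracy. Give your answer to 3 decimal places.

Accuracy = trace / total = (6+8+8+6+11=39) / 81 = 39/81 = 0.481

0.481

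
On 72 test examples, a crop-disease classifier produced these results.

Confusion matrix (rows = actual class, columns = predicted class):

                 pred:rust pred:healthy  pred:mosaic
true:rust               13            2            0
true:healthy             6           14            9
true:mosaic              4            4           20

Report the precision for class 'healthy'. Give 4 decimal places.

One-vs-rest for 'healthy': TP = diagonal; FP = other classes predicted 'healthy'; FN = 'healthy' predicted as other.
precision = TP/(TP+FP).
healthy: TP=14, FP=2+4=6 → 14/20 = 0.70000

0.7000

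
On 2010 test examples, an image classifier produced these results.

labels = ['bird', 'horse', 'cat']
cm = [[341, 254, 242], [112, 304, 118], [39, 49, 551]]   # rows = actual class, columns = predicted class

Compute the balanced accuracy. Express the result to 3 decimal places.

0.613

Balanced accuracy = mean of per-class recall.
  bird: recall = 341/837 = 0.4074
  horse: recall = 304/534 = 0.5693
  cat: recall = 551/639 = 0.8623
Mean = (0.4074 + 0.5693 + 0.8623) / 3 = 0.613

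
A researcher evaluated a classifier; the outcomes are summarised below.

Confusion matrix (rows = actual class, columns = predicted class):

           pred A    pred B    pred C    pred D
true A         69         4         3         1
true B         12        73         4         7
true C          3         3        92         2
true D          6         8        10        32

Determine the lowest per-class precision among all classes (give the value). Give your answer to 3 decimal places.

0.762

Per-class precision (TP/(TP+FP)):
  A: TP=69, FP=12+3+6=21 → 69/90 = 0.7667
  B: TP=73, FP=4+3+8=15 → 73/88 = 0.8295
  C: TP=92, FP=3+4+10=17 → 92/109 = 0.8440
  D: TP=32, FP=1+7+2=10 → 32/42 = 0.7619
Lowest is class 'D' with precision = 0.762.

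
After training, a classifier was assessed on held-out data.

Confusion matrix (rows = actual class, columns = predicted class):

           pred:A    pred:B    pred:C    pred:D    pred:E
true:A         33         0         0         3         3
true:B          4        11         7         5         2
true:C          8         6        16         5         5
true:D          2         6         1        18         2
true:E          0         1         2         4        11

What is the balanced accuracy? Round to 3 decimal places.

Balanced accuracy = mean of per-class recall.
  A: recall = 33/39 = 0.8462
  B: recall = 11/29 = 0.3793
  C: recall = 16/40 = 0.4000
  D: recall = 18/29 = 0.6207
  E: recall = 11/18 = 0.6111
Mean = (0.8462 + 0.3793 + 0.4000 + 0.6207 + 0.6111) / 5 = 0.571

0.571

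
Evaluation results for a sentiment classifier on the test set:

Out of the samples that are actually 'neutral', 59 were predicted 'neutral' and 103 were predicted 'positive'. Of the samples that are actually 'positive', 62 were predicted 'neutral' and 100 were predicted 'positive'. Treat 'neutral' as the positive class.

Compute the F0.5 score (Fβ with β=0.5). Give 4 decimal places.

Fβ = (1+β²)·TP / ((1+β²)·TP + β²·FN + FP), with β²=1/4
= 1.25·59 / (1.25·59 + 0.25·103 + 62) = 0.4567

0.4567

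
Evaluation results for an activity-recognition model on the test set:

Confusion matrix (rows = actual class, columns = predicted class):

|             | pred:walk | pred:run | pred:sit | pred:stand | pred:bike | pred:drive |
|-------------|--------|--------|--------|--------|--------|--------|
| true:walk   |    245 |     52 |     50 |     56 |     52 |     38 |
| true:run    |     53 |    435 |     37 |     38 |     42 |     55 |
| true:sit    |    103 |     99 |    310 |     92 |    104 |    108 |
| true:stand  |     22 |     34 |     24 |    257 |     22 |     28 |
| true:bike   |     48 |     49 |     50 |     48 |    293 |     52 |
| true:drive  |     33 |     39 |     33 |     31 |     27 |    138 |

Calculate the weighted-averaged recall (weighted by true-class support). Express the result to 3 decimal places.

Per-class recall (TP/(TP+FN)):
  walk: TP=245, FN=52+50+56+52+38=248 → 245/493 = 0.4970
  run: TP=435, FN=53+37+38+42+55=225 → 435/660 = 0.6591
  sit: TP=310, FN=103+99+92+104+108=506 → 310/816 = 0.3799
  stand: TP=257, FN=22+34+24+22+28=130 → 257/387 = 0.6641
  bike: TP=293, FN=48+49+50+48+52=247 → 293/540 = 0.5426
  drive: TP=138, FN=33+39+33+31+27=163 → 138/301 = 0.4585
Weighted-recall = Σ (supportᵢ/N)·recallᵢ with N=3197: (493/3197)·0.4970 + (660/3197)·0.6591 + (816/3197)·0.3799 + (387/3197)·0.6641 + (540/3197)·0.5426 + (301/3197)·0.4585 = 0.525

0.525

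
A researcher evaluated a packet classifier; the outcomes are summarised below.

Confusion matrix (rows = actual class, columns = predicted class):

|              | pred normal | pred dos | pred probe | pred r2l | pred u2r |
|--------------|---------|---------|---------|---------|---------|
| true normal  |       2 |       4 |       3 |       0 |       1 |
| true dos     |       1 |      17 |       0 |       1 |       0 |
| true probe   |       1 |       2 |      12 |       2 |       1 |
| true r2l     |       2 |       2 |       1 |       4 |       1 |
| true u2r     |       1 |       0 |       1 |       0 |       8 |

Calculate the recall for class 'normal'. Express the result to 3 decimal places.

Take TP from the diagonal, FP from the rest of the 'normal' prediction marginal, FN from the rest of the 'normal' actual marginal.
recall = TP/(TP+FN).
normal: TP=2, FN=4+3+0+1=8 → 2/10 = 0.2000

0.200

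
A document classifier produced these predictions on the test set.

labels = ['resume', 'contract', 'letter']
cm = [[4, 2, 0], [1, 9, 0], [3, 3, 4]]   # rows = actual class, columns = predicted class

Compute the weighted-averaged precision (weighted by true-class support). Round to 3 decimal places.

Per-class precision (TP/(TP+FP)):
  resume: TP=4, FP=1+3=4 → 4/8 = 0.5000
  contract: TP=9, FP=2+3=5 → 9/14 = 0.6429
  letter: TP=4, FP=0+0=0 → 4/4 = 1.0000
Weighted-precision = Σ (supportᵢ/N)·precisionᵢ with N=26: (6/26)·0.5000 + (10/26)·0.6429 + (10/26)·1.0000 = 0.747

0.747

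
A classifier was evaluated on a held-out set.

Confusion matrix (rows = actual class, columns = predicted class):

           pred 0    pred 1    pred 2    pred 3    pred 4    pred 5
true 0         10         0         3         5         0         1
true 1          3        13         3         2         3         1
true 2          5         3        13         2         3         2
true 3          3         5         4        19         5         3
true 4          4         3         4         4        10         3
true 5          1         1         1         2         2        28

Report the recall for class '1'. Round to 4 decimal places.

0.5200

Treat '1' as positive and all other classes as negative.
recall = TP/(TP+FN).
1: TP=13, FN=3+3+2+3+1=12 → 13/25 = 0.52000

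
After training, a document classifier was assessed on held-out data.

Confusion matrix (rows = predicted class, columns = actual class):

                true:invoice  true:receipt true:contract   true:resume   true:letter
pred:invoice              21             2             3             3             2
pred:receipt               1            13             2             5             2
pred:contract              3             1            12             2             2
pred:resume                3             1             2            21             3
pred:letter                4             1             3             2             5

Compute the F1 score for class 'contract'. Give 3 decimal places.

F1 score = 2·TP/(2·TP+FP+FN).
contract: TP=12, FP=3+1+2+2=8, FN=3+2+2+3=10 → 24/42 = 0.5714

0.571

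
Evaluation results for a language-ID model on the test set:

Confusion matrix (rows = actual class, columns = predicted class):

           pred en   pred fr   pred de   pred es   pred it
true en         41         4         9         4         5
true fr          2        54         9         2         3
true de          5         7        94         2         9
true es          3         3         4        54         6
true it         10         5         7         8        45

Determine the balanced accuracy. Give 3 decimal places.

0.719

Balanced accuracy = mean of per-class recall.
  en: recall = 41/63 = 0.6508
  fr: recall = 54/70 = 0.7714
  de: recall = 94/117 = 0.8034
  es: recall = 54/70 = 0.7714
  it: recall = 45/75 = 0.6000
Mean = (0.6508 + 0.7714 + 0.8034 + 0.7714 + 0.6000) / 5 = 0.719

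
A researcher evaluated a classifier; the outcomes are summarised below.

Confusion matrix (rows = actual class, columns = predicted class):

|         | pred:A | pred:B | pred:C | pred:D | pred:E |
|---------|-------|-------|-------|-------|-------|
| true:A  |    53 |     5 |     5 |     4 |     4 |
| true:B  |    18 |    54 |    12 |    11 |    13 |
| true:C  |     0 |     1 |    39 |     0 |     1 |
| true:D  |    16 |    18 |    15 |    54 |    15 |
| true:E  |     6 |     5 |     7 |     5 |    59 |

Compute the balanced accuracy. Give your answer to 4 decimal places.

0.6750

Balanced accuracy = mean of per-class recall.
  A: recall = 53/71 = 0.74648
  B: recall = 54/108 = 0.50000
  C: recall = 39/41 = 0.95122
  D: recall = 54/118 = 0.45763
  E: recall = 59/82 = 0.71951
Mean = (0.74648 + 0.50000 + 0.95122 + 0.45763 + 0.71951) / 5 = 0.6750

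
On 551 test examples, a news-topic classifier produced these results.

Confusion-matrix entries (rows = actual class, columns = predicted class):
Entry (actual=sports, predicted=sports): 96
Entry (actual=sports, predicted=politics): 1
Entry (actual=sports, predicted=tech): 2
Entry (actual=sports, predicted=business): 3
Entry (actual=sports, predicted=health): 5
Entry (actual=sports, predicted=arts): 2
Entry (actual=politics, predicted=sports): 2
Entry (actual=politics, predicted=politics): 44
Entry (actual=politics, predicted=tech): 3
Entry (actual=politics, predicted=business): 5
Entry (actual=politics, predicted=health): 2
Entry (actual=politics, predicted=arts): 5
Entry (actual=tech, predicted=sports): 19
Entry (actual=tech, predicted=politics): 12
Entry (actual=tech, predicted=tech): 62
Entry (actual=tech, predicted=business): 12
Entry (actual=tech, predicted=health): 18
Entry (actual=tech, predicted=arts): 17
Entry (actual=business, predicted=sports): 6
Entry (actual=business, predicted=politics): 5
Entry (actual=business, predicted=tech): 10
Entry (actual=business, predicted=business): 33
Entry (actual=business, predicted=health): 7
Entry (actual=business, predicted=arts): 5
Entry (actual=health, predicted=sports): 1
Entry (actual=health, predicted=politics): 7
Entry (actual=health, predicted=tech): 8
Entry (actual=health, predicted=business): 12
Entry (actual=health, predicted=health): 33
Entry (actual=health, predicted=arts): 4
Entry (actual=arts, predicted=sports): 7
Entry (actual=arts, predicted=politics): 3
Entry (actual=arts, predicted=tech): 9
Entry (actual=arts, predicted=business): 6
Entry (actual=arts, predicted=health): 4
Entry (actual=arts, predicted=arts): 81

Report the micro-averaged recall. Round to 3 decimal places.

0.633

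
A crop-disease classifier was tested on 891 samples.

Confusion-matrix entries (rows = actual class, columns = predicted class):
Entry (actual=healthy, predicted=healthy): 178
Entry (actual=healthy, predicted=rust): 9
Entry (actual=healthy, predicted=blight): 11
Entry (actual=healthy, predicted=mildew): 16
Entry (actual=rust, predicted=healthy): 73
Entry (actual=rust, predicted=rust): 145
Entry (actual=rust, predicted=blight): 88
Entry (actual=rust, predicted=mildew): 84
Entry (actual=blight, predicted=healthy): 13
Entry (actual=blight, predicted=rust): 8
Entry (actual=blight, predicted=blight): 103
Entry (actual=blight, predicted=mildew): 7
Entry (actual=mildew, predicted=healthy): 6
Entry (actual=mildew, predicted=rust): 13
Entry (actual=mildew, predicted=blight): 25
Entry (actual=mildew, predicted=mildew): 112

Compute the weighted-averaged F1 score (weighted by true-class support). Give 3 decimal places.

Per-class F1 score (2·TP/(2·TP+FP+FN)):
  healthy: TP=178, FP=73+13+6=92, FN=9+11+16=36 → 356/484 = 0.7355
  rust: TP=145, FP=9+8+13=30, FN=73+88+84=245 → 290/565 = 0.5133
  blight: TP=103, FP=11+88+25=124, FN=13+8+7=28 → 206/358 = 0.5754
  mildew: TP=112, FP=16+84+7=107, FN=6+13+25=44 → 224/375 = 0.5973
Weighted-F1 score = Σ (supportᵢ/N)·F1 scoreᵢ with N=891: (214/891)·0.7355 + (390/891)·0.5133 + (131/891)·0.5754 + (156/891)·0.5973 = 0.591

0.591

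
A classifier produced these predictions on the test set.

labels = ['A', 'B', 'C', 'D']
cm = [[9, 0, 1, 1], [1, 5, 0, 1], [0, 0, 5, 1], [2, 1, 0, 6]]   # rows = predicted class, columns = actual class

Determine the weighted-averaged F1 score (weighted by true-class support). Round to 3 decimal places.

0.758

Per-class F1 score (2·TP/(2·TP+FP+FN)):
  A: TP=9, FP=0+1+1=2, FN=1+0+2=3 → 18/23 = 0.7826
  B: TP=5, FP=1+0+1=2, FN=0+0+1=1 → 10/13 = 0.7692
  C: TP=5, FP=0+0+1=1, FN=1+0+0=1 → 10/12 = 0.8333
  D: TP=6, FP=2+1+0=3, FN=1+1+1=3 → 12/18 = 0.6667
Weighted-F1 score = Σ (supportᵢ/N)·F1 scoreᵢ with N=33: (12/33)·0.7826 + (6/33)·0.7692 + (6/33)·0.8333 + (9/33)·0.6667 = 0.758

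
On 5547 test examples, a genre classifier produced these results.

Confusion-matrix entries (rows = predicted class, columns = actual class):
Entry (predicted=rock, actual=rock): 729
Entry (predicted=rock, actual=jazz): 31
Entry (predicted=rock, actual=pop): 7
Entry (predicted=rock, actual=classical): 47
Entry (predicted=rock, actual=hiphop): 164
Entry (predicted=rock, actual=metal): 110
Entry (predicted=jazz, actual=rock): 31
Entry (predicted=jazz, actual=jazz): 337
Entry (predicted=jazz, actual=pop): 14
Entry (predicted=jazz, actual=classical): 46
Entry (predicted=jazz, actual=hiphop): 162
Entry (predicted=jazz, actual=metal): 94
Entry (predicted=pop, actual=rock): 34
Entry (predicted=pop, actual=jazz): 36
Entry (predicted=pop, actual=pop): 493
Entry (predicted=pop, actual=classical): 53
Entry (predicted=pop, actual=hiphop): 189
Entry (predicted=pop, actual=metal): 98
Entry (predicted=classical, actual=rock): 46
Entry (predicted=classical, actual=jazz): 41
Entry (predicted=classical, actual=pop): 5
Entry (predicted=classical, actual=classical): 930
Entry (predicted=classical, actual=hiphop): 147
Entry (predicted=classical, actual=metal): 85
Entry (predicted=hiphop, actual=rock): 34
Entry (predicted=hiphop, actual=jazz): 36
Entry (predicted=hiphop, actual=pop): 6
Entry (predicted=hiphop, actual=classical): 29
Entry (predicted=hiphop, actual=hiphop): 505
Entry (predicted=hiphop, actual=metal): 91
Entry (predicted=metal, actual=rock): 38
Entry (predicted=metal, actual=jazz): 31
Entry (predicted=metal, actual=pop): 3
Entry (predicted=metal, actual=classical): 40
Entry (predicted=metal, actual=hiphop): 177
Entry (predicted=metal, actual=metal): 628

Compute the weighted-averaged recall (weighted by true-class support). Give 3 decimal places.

0.653

Per-class recall (TP/(TP+FN)):
  rock: TP=729, FN=31+34+46+34+38=183 → 729/912 = 0.7993
  jazz: TP=337, FN=31+36+41+36+31=175 → 337/512 = 0.6582
  pop: TP=493, FN=7+14+5+6+3=35 → 493/528 = 0.9337
  classical: TP=930, FN=47+46+53+29+40=215 → 930/1145 = 0.8122
  hiphop: TP=505, FN=164+162+189+147+177=839 → 505/1344 = 0.3757
  metal: TP=628, FN=110+94+98+85+91=478 → 628/1106 = 0.5678
Weighted-recall = Σ (supportᵢ/N)·recallᵢ with N=5547: (912/5547)·0.7993 + (512/5547)·0.6582 + (528/5547)·0.9337 + (1145/5547)·0.8122 + (1344/5547)·0.3757 + (1106/5547)·0.5678 = 0.653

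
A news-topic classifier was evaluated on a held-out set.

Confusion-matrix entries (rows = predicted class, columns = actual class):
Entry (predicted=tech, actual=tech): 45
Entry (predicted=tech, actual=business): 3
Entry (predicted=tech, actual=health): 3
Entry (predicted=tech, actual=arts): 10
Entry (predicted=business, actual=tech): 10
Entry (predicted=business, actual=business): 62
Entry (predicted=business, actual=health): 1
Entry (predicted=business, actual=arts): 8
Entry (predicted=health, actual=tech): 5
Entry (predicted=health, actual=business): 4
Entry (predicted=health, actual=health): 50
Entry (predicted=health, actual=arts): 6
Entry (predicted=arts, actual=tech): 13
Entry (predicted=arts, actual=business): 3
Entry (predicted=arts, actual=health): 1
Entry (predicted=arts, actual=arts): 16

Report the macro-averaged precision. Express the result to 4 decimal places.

Per-class precision (TP/(TP+FP)):
  tech: TP=45, FP=3+3+10=16 → 45/61 = 0.73770
  business: TP=62, FP=10+1+8=19 → 62/81 = 0.76543
  health: TP=50, FP=5+4+6=15 → 50/65 = 0.76923
  arts: TP=16, FP=13+3+1=17 → 16/33 = 0.48485
Macro-precision = mean = (0.73770 + 0.76543 + 0.76923 + 0.48485) / 4 = 0.6893

0.6893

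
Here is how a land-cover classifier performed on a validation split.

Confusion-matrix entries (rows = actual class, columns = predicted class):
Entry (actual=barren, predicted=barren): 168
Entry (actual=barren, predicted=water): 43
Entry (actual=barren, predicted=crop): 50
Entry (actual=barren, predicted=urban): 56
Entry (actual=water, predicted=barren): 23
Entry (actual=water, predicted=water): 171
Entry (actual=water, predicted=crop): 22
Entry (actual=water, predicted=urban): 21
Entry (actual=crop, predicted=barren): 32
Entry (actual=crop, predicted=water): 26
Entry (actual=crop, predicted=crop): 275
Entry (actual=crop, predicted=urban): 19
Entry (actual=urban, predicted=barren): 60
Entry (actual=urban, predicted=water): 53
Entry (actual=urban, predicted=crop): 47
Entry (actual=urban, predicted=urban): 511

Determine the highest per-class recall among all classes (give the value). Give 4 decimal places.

Per-class recall (TP/(TP+FN)):
  barren: TP=168, FN=43+50+56=149 → 168/317 = 0.52997
  water: TP=171, FN=23+22+21=66 → 171/237 = 0.72152
  crop: TP=275, FN=32+26+19=77 → 275/352 = 0.78125
  urban: TP=511, FN=60+53+47=160 → 511/671 = 0.76155
Highest is class 'crop' with recall = 0.7813.

0.7813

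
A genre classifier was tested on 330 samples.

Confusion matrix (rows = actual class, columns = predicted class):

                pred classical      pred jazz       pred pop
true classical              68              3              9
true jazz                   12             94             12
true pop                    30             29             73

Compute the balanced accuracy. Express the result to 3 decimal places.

Balanced accuracy = mean of per-class recall.
  classical: recall = 68/80 = 0.8500
  jazz: recall = 94/118 = 0.7966
  pop: recall = 73/132 = 0.5530
Mean = (0.8500 + 0.7966 + 0.5530) / 3 = 0.733

0.733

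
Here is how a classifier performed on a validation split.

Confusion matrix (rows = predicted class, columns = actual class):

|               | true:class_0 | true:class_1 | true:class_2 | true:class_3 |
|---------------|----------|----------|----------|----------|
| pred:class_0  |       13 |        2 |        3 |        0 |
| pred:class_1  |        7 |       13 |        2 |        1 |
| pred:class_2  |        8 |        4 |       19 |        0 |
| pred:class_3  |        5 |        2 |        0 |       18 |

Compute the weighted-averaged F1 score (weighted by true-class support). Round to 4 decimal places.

0.6326

Per-class F1 score (2·TP/(2·TP+FP+FN)):
  class_0: TP=13, FP=2+3+0=5, FN=7+8+5=20 → 26/51 = 0.50980
  class_1: TP=13, FP=7+2+1=10, FN=2+4+2=8 → 26/44 = 0.59091
  class_2: TP=19, FP=8+4+0=12, FN=3+2+0=5 → 38/55 = 0.69091
  class_3: TP=18, FP=5+2+0=7, FN=0+1+0=1 → 36/44 = 0.81818
Weighted-F1 score = Σ (supportᵢ/N)·F1 scoreᵢ with N=97: (33/97)·0.50980 + (21/97)·0.59091 + (24/97)·0.69091 + (19/97)·0.81818 = 0.6326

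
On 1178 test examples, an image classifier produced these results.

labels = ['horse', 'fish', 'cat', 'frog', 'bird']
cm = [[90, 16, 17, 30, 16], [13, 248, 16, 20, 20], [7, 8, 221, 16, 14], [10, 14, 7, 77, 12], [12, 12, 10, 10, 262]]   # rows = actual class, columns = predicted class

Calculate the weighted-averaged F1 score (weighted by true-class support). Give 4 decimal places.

0.7622

Per-class F1 score (2·TP/(2·TP+FP+FN)):
  horse: TP=90, FP=13+7+10+12=42, FN=16+17+30+16=79 → 180/301 = 0.59801
  fish: TP=248, FP=16+8+14+12=50, FN=13+16+20+20=69 → 496/615 = 0.80650
  cat: TP=221, FP=17+16+7+10=50, FN=7+8+16+14=45 → 442/537 = 0.82309
  frog: TP=77, FP=30+20+16+10=76, FN=10+14+7+12=43 → 154/273 = 0.56410
  bird: TP=262, FP=16+20+14+12=62, FN=12+12+10+10=44 → 524/630 = 0.83175
Weighted-F1 score = Σ (supportᵢ/N)·F1 scoreᵢ with N=1178: (169/1178)·0.59801 + (317/1178)·0.80650 + (266/1178)·0.82309 + (120/1178)·0.56410 + (306/1178)·0.83175 = 0.7622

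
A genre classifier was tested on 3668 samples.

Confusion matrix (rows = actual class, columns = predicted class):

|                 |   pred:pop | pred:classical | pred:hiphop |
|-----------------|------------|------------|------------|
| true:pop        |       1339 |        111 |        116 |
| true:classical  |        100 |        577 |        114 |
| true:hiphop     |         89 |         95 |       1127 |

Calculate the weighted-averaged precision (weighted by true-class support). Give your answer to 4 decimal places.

Per-class precision (TP/(TP+FP)):
  pop: TP=1339, FP=100+89=189 → 1339/1528 = 0.87631
  classical: TP=577, FP=111+95=206 → 577/783 = 0.73691
  hiphop: TP=1127, FP=116+114=230 → 1127/1357 = 0.83051
Weighted-precision = Σ (supportᵢ/N)·precisionᵢ with N=3668: (1566/3668)·0.87631 + (791/3668)·0.73691 + (1311/3668)·0.83051 = 0.8299

0.8299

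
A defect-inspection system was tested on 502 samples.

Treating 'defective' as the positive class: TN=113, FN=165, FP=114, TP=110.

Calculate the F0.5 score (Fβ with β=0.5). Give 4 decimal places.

Fβ = (1+β²)·TP / ((1+β²)·TP + β²·FN + FP), with β²=1/4
= 1.25·110 / (1.25·110 + 0.25·165 + 114) = 0.4697

0.4697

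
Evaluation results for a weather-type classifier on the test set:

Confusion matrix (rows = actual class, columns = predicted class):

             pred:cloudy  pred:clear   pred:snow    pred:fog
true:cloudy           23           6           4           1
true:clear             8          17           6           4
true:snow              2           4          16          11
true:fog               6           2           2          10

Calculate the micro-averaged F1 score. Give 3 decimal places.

Micro-averaging pools counts across classes: ΣTP=66, ΣFP=56, ΣFN=56.
Micro-F1 score = 2·TP/(2·TP+FP+FN) on pooled counts = 0.541 (equals overall accuracy in single-label multiclass).

0.541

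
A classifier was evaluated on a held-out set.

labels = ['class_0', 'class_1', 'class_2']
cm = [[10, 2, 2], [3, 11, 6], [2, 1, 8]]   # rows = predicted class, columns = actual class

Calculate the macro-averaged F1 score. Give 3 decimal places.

Per-class F1 score (2·TP/(2·TP+FP+FN)):
  class_0: TP=10, FP=2+2=4, FN=3+2=5 → 20/29 = 0.6897
  class_1: TP=11, FP=3+6=9, FN=2+1=3 → 22/34 = 0.6471
  class_2: TP=8, FP=2+1=3, FN=2+6=8 → 16/27 = 0.5926
Macro-F1 score = mean = (0.6897 + 0.6471 + 0.5926) / 3 = 0.643

0.643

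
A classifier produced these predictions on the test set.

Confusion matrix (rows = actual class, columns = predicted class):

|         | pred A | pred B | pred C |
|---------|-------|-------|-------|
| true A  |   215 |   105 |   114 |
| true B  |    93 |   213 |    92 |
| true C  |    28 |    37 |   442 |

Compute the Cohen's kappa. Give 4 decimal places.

0.4666

Observed agreement pₒ = trace/N = 870/1339 = 0.64974
Expected agreement pₑ = Σ (rowᵢ·colᵢ)/N² = (434·336 + 398·355 + 507·648)/1339² = 0.34338
κ = (pₒ − pₑ)/(1 − pₑ) = (0.64974 − 0.34338)/(1 − 0.34338) = 0.4666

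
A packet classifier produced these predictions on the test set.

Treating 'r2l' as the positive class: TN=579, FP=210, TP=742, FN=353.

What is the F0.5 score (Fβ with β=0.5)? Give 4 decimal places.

0.7567

Fβ = (1+β²)·TP / ((1+β²)·TP + β²·FN + FP), with β²=1/4
= 1.25·742 / (1.25·742 + 0.25·353 + 210) = 0.7567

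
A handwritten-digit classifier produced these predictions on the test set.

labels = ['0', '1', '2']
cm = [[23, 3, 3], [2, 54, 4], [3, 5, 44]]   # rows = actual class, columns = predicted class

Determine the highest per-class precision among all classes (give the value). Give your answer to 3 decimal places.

Per-class precision (TP/(TP+FP)):
  0: TP=23, FP=2+3=5 → 23/28 = 0.8214
  1: TP=54, FP=3+5=8 → 54/62 = 0.8710
  2: TP=44, FP=3+4=7 → 44/51 = 0.8627
Highest is class '1' with precision = 0.871.

0.871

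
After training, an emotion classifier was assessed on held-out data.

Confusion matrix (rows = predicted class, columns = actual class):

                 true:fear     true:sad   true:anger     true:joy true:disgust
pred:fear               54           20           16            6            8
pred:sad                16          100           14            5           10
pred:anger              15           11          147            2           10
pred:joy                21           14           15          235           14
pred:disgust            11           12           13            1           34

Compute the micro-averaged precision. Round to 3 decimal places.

0.709

Micro-averaging pools counts across classes: ΣTP=570, ΣFP=234, ΣFN=234.
Micro-precision = TP/(TP+FP) on pooled counts = 0.709 (equals overall accuracy in single-label multiclass).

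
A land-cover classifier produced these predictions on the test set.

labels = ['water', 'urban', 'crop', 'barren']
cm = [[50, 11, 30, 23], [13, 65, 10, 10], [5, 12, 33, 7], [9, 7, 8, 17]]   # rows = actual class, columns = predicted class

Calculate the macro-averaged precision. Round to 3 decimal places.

0.510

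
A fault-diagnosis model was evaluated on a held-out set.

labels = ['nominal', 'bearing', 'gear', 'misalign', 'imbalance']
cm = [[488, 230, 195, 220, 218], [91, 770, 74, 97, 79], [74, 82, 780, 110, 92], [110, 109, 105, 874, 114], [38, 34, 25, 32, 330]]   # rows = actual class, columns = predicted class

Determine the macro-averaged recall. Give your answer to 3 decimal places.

0.625

Per-class recall (TP/(TP+FN)):
  nominal: TP=488, FN=230+195+220+218=863 → 488/1351 = 0.3612
  bearing: TP=770, FN=91+74+97+79=341 → 770/1111 = 0.6931
  gear: TP=780, FN=74+82+110+92=358 → 780/1138 = 0.6854
  misalign: TP=874, FN=110+109+105+114=438 → 874/1312 = 0.6662
  imbalance: TP=330, FN=38+34+25+32=129 → 330/459 = 0.7190
Macro-recall = mean = (0.3612 + 0.6931 + 0.6854 + 0.6662 + 0.7190) / 5 = 0.625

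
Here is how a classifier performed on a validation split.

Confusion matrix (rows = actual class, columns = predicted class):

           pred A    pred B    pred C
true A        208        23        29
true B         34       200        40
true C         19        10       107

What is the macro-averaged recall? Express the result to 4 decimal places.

Per-class recall (TP/(TP+FN)):
  A: TP=208, FN=23+29=52 → 208/260 = 0.80000
  B: TP=200, FN=34+40=74 → 200/274 = 0.72993
  C: TP=107, FN=19+10=29 → 107/136 = 0.78676
Macro-recall = mean = (0.80000 + 0.72993 + 0.78676) / 3 = 0.7722

0.7722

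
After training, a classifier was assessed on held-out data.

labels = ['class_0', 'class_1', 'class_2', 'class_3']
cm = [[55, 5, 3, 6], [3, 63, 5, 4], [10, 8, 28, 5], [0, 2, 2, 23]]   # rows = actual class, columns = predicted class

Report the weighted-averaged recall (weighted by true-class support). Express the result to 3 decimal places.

Per-class recall (TP/(TP+FN)):
  class_0: TP=55, FN=5+3+6=14 → 55/69 = 0.7971
  class_1: TP=63, FN=3+5+4=12 → 63/75 = 0.8400
  class_2: TP=28, FN=10+8+5=23 → 28/51 = 0.5490
  class_3: TP=23, FN=0+2+2=4 → 23/27 = 0.8519
Weighted-recall = Σ (supportᵢ/N)·recallᵢ with N=222: (69/222)·0.7971 + (75/222)·0.8400 + (51/222)·0.5490 + (27/222)·0.8519 = 0.761

0.761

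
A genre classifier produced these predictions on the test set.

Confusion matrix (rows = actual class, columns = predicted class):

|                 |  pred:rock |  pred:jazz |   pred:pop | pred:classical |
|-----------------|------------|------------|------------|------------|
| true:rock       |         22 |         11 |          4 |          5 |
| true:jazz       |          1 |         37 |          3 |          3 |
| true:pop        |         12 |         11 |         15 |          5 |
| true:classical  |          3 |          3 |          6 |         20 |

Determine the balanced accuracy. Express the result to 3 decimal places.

0.585

Balanced accuracy = mean of per-class recall.
  rock: recall = 22/42 = 0.5238
  jazz: recall = 37/44 = 0.8409
  pop: recall = 15/43 = 0.3488
  classical: recall = 20/32 = 0.6250
Mean = (0.5238 + 0.8409 + 0.3488 + 0.6250) / 4 = 0.585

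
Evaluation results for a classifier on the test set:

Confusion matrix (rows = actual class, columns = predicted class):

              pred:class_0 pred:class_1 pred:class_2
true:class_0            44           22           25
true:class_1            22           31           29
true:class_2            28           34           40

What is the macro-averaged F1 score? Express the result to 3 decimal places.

Per-class F1 score (2·TP/(2·TP+FP+FN)):
  class_0: TP=44, FP=22+28=50, FN=22+25=47 → 88/185 = 0.4757
  class_1: TP=31, FP=22+34=56, FN=22+29=51 → 62/169 = 0.3669
  class_2: TP=40, FP=25+29=54, FN=28+34=62 → 80/196 = 0.4082
Macro-F1 score = mean = (0.4757 + 0.3669 + 0.4082) / 3 = 0.417

0.417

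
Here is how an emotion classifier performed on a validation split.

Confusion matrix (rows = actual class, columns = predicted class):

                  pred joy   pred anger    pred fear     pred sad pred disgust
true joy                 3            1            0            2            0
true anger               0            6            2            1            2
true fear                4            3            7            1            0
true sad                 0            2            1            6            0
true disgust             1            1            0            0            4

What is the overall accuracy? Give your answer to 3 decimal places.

0.553

Accuracy = trace / total = (3+6+7+6+4=26) / 47 = 26/47 = 0.553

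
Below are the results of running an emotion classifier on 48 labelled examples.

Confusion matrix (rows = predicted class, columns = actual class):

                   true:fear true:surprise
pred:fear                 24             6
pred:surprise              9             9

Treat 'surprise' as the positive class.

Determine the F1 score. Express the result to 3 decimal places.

0.545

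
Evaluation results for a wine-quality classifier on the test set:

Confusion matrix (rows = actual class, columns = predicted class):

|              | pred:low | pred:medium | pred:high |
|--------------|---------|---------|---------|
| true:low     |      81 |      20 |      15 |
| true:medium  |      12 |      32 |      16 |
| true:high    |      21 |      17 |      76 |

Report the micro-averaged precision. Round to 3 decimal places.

0.652

Micro-averaging pools counts across classes: ΣTP=189, ΣFP=101, ΣFN=101.
Micro-precision = TP/(TP+FP) on pooled counts = 0.652 (equals overall accuracy in single-label multiclass).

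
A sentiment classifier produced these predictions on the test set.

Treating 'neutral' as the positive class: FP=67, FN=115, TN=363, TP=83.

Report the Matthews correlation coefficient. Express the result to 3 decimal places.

MCC = (TP·TN − FP·FN) / √((TP+FP)(TP+FN)(TN+FP)(TN+FN))
Numerator = 83·363 − 67·115 = 22424
Denominator = √(150·198·430·478) = √6104538000 = 78131.5429
MCC = 22424 / 78131.5429 = 0.287

0.287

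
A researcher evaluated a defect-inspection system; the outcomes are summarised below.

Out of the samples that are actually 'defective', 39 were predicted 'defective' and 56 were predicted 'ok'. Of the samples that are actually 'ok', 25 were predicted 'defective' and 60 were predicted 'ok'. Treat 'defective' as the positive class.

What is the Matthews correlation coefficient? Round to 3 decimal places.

MCC = (TP·TN − FP·FN) / √((TP+FP)(TP+FN)(TN+FP)(TN+FN))
Numerator = 39·60 − 25·56 = 940
Denominator = √(64·95·85·116) = √59948800 = 7742.6610
MCC = 940 / 7742.6610 = 0.121

0.121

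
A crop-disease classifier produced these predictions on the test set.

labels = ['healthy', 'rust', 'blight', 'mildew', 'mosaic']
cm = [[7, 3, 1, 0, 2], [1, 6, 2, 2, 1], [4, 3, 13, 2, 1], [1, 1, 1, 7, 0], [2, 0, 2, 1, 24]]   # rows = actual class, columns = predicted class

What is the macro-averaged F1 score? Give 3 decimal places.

0.616

Per-class F1 score (2·TP/(2·TP+FP+FN)):
  healthy: TP=7, FP=1+4+1+2=8, FN=3+1+0+2=6 → 14/28 = 0.5000
  rust: TP=6, FP=3+3+1+0=7, FN=1+2+2+1=6 → 12/25 = 0.4800
  blight: TP=13, FP=1+2+1+2=6, FN=4+3+2+1=10 → 26/42 = 0.6190
  mildew: TP=7, FP=0+2+2+1=5, FN=1+1+1+0=3 → 14/22 = 0.6364
  mosaic: TP=24, FP=2+1+1+0=4, FN=2+0+2+1=5 → 48/57 = 0.8421
Macro-F1 score = mean = (0.5000 + 0.4800 + 0.6190 + 0.6364 + 0.8421) / 5 = 0.616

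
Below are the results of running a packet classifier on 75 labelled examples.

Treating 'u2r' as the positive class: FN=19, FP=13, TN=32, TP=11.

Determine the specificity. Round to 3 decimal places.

Specificity = TN/(TN+FP) = 32/(32+13) = 0.711

0.711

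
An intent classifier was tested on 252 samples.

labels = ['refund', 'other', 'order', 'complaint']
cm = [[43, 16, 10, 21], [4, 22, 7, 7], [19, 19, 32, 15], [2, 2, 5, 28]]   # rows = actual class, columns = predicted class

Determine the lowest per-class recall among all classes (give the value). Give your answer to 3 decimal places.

Per-class recall (TP/(TP+FN)):
  refund: TP=43, FN=16+10+21=47 → 43/90 = 0.4778
  other: TP=22, FN=4+7+7=18 → 22/40 = 0.5500
  order: TP=32, FN=19+19+15=53 → 32/85 = 0.3765
  complaint: TP=28, FN=2+2+5=9 → 28/37 = 0.7568
Lowest is class 'order' with recall = 0.376.

0.376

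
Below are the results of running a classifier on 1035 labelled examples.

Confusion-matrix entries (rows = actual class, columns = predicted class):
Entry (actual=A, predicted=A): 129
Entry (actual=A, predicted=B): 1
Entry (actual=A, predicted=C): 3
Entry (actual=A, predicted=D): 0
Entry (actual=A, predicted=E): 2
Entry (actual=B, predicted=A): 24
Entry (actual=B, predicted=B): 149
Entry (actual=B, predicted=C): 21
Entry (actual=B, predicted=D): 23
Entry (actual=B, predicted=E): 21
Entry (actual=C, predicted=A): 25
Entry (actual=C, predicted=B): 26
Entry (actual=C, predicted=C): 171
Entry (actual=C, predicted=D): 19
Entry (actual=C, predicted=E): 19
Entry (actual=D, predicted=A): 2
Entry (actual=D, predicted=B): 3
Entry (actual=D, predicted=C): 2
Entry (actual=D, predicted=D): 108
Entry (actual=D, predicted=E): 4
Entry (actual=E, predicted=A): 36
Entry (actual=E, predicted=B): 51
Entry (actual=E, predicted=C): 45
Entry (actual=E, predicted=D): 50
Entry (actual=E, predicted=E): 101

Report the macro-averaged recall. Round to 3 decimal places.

0.701

Per-class recall (TP/(TP+FN)):
  A: TP=129, FN=1+3+0+2=6 → 129/135 = 0.9556
  B: TP=149, FN=24+21+23+21=89 → 149/238 = 0.6261
  C: TP=171, FN=25+26+19+19=89 → 171/260 = 0.6577
  D: TP=108, FN=2+3+2+4=11 → 108/119 = 0.9076
  E: TP=101, FN=36+51+45+50=182 → 101/283 = 0.3569
Macro-recall = mean = (0.9556 + 0.6261 + 0.6577 + 0.9076 + 0.3569) / 5 = 0.701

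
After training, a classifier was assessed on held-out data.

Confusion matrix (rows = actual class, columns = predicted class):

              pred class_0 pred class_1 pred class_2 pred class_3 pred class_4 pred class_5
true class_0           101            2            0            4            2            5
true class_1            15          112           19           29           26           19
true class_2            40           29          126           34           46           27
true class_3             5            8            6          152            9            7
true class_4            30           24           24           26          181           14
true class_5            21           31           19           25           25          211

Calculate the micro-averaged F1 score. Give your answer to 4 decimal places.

Micro-averaging pools counts across classes: ΣTP=883, ΣFP=571, ΣFN=571.
Micro-F1 score = 2·TP/(2·TP+FP+FN) on pooled counts = 0.6073 (equals overall accuracy in single-label multiclass).

0.6073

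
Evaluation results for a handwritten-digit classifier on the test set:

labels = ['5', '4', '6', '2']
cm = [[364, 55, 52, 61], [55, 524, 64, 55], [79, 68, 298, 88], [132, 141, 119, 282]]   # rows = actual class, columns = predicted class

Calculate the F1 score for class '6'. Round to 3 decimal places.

0.559

Treat '6' as positive and all other classes as negative.
F1 score = 2·TP/(2·TP+FP+FN).
6: TP=298, FP=52+64+119=235, FN=79+68+88=235 → 596/1066 = 0.5591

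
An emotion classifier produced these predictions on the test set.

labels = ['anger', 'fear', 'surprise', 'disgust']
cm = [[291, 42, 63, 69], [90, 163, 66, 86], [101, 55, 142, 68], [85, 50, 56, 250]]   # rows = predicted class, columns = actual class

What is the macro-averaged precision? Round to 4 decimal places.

0.4958

Per-class precision (TP/(TP+FP)):
  anger: TP=291, FP=42+63+69=174 → 291/465 = 0.62581
  fear: TP=163, FP=90+66+86=242 → 163/405 = 0.40247
  surprise: TP=142, FP=101+55+68=224 → 142/366 = 0.38798
  disgust: TP=250, FP=85+50+56=191 → 250/441 = 0.56689
Macro-precision = mean = (0.62581 + 0.40247 + 0.38798 + 0.56689) / 4 = 0.4958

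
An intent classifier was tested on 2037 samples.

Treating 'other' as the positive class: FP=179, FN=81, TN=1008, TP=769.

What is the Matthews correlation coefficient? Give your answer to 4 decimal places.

MCC = (TP·TN − FP·FN) / √((TP+FP)(TP+FN)(TN+FP)(TN+FN))
Numerator = 769·1008 − 179·81 = 760653
Denominator = √(948·850·1187·1089) = √1041611729400 = 1020593.8122
MCC = 760653 / 1020593.8122 = 0.7453

0.7453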